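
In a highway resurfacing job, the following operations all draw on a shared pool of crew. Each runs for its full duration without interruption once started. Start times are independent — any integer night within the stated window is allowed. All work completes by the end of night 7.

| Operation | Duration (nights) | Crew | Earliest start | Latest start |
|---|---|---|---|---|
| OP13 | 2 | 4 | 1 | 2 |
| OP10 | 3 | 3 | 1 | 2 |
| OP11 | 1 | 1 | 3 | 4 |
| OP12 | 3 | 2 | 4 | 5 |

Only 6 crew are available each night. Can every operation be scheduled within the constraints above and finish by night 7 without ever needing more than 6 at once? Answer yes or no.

no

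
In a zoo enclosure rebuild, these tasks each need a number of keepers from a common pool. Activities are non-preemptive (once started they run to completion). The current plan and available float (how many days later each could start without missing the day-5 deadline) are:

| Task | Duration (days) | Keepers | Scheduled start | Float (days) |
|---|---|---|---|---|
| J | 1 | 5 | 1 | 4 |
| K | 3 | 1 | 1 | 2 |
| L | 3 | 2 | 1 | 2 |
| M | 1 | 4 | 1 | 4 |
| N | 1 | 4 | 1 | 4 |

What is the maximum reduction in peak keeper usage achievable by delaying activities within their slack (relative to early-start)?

Early-start peak: d1:16  d2:3  d3:3  d4:0  d5:0 ⇒ 16.
Leveled (J@1, K@1, L@2, M@4, N@5): d1:6  d2:3  d3:3  d4:6  d5:4 ⇒ 6.
Reduction 16 − 6 = 10.

10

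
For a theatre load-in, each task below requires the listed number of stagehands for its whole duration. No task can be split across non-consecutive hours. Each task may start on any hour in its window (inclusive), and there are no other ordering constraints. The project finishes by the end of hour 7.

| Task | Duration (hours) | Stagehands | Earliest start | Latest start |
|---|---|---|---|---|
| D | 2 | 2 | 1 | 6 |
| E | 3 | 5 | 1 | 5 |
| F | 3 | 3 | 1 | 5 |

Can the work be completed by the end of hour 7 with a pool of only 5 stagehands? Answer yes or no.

yes

Schedule D@1, E@4, F@1: h1:5  h2:5  h3:3  h4:5  h5:5  h6:5  h7:0 — peak 5 ≤ 5.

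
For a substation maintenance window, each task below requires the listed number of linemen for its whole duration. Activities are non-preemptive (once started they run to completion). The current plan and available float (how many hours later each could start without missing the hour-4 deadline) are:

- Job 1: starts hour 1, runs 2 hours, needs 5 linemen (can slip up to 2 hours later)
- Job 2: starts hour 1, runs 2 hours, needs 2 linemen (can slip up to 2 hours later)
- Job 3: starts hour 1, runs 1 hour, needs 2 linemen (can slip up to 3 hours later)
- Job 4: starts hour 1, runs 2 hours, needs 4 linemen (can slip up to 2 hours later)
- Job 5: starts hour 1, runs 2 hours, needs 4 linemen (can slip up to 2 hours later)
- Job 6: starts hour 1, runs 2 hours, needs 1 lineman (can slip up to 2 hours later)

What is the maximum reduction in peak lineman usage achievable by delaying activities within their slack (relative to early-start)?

Early-start peak: h1:18  h2:16  h3:0  h4:0 ⇒ 18.
Leveled (Job 1@1, Job 2@1, Job 3@1, Job 4@3, Job 5@3, Job 6@2): h1:9  h2:8  h3:9  h4:8 ⇒ 9.
Reduction 18 − 9 = 9.

9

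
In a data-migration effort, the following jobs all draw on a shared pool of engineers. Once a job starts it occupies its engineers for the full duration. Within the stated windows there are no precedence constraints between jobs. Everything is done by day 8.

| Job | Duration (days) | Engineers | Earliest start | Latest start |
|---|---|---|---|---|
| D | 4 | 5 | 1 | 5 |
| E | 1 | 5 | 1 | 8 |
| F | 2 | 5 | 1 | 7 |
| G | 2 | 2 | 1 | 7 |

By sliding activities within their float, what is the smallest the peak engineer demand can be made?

Early-start (D@1, E@1, F@1, G@1) gives peak 17: d1:17  d2:12  d3:5  d4:5  d5:0  d6:0  d7:0  d8:0.
Shift E→5, F→6.
Schedule D@1, E@5, F@6, G@1: d1:7  d2:7  d3:5  d4:5  d5:5  d6:5  d7:5  d8:0 — peak 7.

7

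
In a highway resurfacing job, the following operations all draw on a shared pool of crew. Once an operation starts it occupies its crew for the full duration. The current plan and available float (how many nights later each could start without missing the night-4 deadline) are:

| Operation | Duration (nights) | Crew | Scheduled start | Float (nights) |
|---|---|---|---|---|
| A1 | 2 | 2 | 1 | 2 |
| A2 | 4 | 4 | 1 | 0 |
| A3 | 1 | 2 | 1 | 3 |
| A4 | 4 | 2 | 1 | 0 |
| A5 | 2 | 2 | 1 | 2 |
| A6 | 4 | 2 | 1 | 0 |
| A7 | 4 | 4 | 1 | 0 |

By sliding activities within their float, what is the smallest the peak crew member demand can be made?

16

Early-start (A1@1, A2@1, A3@1, A4@1, A5@1, A6@1, A7@1) gives peak 18: n1:18  n2:16  n3:12  n4:12.
Shift A5→2.
Schedule A1@1, A2@1, A3@1, A4@1, A5@2, A6@1, A7@1: n1:16  n2:16  n3:14  n4:12 — peak 16.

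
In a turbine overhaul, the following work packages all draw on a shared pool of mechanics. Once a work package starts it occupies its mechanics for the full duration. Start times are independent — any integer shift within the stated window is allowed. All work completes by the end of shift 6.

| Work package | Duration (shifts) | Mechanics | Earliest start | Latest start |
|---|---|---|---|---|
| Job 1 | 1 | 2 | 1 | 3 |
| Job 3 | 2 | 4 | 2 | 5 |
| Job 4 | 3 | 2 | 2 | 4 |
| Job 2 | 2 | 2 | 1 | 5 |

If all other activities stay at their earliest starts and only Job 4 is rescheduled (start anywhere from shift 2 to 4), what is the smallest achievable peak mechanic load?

Job 4@2: s1:4  s2:8  s3:6  s4:2  s5:0  s6:0 → peak 8
Job 4@3: s1:4  s2:6  s3:6  s4:2  s5:2  s6:0 → peak 6
Job 4@4: s1:4  s2:6  s3:4  s4:2  s5:2  s6:2 → peak 6
Best is Job 4@3, peak 6.

6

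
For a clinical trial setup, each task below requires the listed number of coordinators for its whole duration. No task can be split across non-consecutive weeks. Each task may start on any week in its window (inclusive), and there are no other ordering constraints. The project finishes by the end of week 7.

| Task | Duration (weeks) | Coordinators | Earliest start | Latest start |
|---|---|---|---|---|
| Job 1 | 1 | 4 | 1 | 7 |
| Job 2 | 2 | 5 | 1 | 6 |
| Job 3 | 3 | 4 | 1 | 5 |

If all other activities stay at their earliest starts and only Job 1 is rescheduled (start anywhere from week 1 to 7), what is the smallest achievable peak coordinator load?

9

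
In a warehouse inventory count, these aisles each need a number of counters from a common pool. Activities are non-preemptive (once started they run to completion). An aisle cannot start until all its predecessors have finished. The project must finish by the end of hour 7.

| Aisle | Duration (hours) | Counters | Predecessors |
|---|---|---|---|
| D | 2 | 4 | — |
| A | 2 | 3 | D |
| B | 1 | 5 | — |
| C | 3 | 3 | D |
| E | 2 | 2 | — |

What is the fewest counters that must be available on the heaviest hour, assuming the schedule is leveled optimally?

6

Early-start (D@1, A@3, B@1, C@3, E@1) gives peak 11: h1:11  h2:6  h3:6  h4:6  h5:3  h6:0  h7:0.
Shift B→6.
Schedule D@1, A@3, B@6, C@3, E@1: h1:6  h2:6  h3:6  h4:6  h5:3  h6:5  h7:0 — peak 6.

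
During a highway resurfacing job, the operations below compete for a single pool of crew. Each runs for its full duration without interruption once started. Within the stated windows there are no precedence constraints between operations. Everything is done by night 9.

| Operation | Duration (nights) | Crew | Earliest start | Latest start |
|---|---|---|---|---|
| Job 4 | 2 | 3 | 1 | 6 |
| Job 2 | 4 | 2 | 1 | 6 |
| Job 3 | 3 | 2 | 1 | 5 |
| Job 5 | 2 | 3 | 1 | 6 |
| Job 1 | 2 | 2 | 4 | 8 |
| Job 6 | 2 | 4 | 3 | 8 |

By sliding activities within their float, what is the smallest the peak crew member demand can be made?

Early-start (Job 4@1, Job 2@1, Job 3@1, Job 5@1, Job 1@4, Job 6@3) gives peak 10: n1:10  n2:10  n3:8  n4:8  n5:2  n6:0  n7:0  n8:0  n9:0.
Shift Job 3→3, Job 5→5, Job 1→6, Job 6→8.
Schedule Job 4@1, Job 2@1, Job 3@3, Job 5@5, Job 1@6, Job 6@8: n1:5  n2:5  n3:4  n4:4  n5:5  n6:5  n7:2  n8:4  n9:4 — peak 5.
Total crew member-nights = 38 over 9 nights ⇒ peak ≥ ⌈38/9⌉ = 5, so 5 is optimal.

5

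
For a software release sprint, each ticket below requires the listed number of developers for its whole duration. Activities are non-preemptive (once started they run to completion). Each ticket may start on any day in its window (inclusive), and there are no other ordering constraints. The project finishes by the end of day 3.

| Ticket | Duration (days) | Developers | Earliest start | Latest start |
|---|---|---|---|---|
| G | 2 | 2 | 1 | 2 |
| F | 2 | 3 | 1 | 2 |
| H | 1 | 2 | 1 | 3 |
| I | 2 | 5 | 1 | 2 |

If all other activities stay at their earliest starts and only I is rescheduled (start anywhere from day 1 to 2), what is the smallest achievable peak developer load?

I@1: d1:12  d2:10  d3:0 → peak 12
I@2: d1:7  d2:10  d3:5 → peak 10
Best is I@2, peak 10.

10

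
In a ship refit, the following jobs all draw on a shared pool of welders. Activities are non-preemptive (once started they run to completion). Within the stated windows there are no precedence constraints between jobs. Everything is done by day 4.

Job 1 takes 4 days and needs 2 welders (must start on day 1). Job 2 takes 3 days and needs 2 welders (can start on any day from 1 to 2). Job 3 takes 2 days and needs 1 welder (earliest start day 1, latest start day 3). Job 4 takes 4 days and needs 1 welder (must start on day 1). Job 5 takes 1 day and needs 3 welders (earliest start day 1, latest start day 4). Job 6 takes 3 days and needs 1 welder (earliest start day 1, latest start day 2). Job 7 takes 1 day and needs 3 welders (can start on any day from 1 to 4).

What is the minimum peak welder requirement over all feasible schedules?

8

Early-start (Job 1@1, Job 2@1, Job 3@1, Job 4@1, Job 5@1, Job 6@1, Job 7@1) gives peak 13: d1:13  d2:7  d3:6  d4:3.
Shift Job 3→2, Job 6→2, Job 7→4.
Schedule Job 1@1, Job 2@1, Job 3@2, Job 4@1, Job 5@1, Job 6@2, Job 7@4: d1:8  d2:7  d3:7  d4:7 — peak 8.
Total welder-days = 29 over 4 days ⇒ peak ≥ ⌈29/4⌉ = 8, so 8 is optimal.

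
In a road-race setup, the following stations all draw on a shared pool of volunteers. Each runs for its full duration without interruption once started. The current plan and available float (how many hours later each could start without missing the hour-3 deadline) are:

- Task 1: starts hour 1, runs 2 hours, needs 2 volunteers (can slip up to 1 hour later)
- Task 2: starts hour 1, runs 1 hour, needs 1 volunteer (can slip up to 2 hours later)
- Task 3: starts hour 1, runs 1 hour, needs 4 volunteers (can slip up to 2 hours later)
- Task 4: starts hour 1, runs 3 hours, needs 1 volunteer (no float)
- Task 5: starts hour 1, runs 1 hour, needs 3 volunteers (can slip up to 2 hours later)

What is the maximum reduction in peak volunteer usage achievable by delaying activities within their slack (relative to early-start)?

5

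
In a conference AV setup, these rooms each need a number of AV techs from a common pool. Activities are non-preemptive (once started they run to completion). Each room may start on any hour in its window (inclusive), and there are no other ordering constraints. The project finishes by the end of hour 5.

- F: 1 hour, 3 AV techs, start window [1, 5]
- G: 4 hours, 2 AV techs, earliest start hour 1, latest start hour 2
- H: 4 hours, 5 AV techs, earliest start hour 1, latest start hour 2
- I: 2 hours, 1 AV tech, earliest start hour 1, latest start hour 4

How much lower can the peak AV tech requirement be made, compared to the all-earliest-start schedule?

Early-start peak: h1:11  h2:8  h3:7  h4:7  h5:0 ⇒ 11.
Leveled (F@1, G@1, H@2, I@1): h1:6  h2:8  h3:7  h4:7  h5:5 ⇒ 8.
Reduction 11 − 8 = 3.

3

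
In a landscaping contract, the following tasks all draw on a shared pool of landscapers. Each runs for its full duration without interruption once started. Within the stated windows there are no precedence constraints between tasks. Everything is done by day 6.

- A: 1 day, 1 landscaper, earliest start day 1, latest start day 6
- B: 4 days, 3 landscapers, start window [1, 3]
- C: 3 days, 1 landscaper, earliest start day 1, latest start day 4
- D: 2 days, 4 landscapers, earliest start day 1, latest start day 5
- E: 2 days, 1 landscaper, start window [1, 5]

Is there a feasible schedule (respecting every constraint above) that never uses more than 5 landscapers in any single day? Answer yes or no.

yes

Schedule A@1, B@1, C@1, D@5, E@2: d1:5  d2:5  d3:5  d4:3  d5:4  d6:4 — peak 5 ≤ 5.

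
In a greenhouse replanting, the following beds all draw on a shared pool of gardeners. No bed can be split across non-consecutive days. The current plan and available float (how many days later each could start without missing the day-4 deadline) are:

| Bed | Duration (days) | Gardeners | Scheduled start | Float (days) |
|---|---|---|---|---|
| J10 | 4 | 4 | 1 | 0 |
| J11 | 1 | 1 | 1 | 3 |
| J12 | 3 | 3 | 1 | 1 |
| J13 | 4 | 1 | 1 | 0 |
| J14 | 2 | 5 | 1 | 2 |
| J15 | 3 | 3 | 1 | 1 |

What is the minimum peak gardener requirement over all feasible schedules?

16

Early-start (J10@1, J11@1, J12@1, J13@1, J14@1, J15@1) gives peak 17: d1:17  d2:16  d3:11  d4:5.
Shift J15→2.
Schedule J10@1, J11@1, J12@1, J13@1, J14@1, J15@2: d1:14  d2:16  d3:11  d4:8 — peak 16.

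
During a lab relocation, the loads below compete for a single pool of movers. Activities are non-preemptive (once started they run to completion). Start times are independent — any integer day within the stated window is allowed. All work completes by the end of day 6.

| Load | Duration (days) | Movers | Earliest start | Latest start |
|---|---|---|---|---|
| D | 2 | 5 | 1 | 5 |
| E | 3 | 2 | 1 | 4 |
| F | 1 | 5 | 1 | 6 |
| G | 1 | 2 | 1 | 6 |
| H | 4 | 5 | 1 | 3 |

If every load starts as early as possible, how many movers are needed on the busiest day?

19

Early-start schedule: D@1, E@1, F@1, G@1, H@1.
Load per day: day 1: 19, day 2: 12, day 3: 7, day 4: 5, day 5: 0, day 6: 0.
Peak is 19.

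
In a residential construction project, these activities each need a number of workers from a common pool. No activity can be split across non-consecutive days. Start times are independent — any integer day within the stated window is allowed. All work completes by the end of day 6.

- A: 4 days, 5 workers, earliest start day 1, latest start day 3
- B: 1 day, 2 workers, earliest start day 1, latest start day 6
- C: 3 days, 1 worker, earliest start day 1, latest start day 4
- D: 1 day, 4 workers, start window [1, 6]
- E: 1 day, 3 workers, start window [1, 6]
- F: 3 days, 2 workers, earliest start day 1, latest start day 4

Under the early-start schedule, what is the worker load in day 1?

At early start, day 1 has: A, B, C, D, E, F.
Demand: 5 + 2 + 1 + 4 + 3 + 2 = 17.

17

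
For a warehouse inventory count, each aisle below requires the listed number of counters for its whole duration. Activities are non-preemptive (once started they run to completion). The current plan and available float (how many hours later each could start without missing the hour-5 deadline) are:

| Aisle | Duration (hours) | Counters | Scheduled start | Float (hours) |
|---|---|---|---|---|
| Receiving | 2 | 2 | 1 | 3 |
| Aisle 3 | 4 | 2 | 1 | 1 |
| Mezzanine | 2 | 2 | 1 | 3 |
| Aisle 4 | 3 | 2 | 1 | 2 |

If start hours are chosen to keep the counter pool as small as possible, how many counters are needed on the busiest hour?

6

Early-start (Receiving@1, Aisle 3@1, Mezzanine@1, Aisle 4@1) gives peak 8: h1:8  h2:8  h3:4  h4:2  h5:0.
Shift Aisle 4→3.
Schedule Receiving@1, Aisle 3@1, Mezzanine@1, Aisle 4@3: h1:6  h2:6  h3:4  h4:4  h5:2 — peak 6.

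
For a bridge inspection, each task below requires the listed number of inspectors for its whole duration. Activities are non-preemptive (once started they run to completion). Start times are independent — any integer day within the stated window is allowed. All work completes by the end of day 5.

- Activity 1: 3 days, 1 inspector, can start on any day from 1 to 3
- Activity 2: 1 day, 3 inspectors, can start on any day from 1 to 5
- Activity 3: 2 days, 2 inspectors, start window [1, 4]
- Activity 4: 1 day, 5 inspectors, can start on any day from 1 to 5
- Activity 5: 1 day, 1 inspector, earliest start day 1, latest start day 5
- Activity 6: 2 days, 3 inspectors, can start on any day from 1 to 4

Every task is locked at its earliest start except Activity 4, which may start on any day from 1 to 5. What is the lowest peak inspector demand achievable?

10

Activity 4@1: d1:15  d2:6  d3:1  d4:0  d5:0 → peak 15
Activity 4@2: d1:10  d2:11  d3:1  d4:0  d5:0 → peak 11
Activity 4@3: d1:10  d2:6  d3:6  d4:0  d5:0 → peak 10
Activity 4@4: d1:10  d2:6  d3:1  d4:5  d5:0 → peak 10
Activity 4@5: d1:10  d2:6  d3:1  d4:0  d5:5 → peak 10
Best is Activity 4@3, peak 10.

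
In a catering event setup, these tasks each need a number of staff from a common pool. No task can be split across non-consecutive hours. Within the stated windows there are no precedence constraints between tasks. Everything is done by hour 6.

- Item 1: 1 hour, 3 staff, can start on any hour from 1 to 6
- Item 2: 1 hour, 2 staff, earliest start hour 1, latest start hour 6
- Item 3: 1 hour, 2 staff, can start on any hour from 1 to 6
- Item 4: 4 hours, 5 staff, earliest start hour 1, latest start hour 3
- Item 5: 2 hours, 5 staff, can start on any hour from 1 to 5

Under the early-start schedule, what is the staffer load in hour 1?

At early start, hour 1 has: Item 1, Item 2, Item 3, Item 4, Item 5.
Demand: 3 + 2 + 2 + 5 + 5 = 17.

17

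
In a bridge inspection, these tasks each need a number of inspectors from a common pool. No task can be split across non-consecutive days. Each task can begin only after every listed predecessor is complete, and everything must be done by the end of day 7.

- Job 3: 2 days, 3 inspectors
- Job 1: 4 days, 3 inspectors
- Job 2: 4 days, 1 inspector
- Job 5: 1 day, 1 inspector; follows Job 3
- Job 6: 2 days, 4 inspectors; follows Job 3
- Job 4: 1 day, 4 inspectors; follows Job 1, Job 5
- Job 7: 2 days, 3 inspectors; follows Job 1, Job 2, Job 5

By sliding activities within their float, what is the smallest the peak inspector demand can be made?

Early-start (Job 3@1, Job 1@1, Job 2@1, Job 5@3, Job 6@3, Job 4@5, Job 7@5) gives peak 9: d1:7  d2:7  d3:9  d4:8  d5:7  d6:3  d7:0.
Shift Job 6→5, Job 4→7.
Schedule Job 3@1, Job 1@1, Job 2@1, Job 5@3, Job 6@5, Job 4@7, Job 7@5: d1:7  d2:7  d3:5  d4:4  d5:7  d6:7  d7:4 — peak 7.

7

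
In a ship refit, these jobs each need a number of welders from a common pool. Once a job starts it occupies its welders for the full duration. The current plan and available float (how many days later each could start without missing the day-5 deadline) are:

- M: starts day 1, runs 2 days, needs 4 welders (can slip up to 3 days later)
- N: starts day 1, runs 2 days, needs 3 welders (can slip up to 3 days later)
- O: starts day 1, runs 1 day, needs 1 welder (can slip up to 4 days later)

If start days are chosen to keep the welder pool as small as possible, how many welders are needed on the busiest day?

Early-start (M@1, N@1, O@1) gives peak 8: d1:8  d2:7  d3:0  d4:0  d5:0.
Shift N→3, O→3.
Schedule M@1, N@3, O@3: d1:4  d2:4  d3:4  d4:3  d5:0 — peak 4.

4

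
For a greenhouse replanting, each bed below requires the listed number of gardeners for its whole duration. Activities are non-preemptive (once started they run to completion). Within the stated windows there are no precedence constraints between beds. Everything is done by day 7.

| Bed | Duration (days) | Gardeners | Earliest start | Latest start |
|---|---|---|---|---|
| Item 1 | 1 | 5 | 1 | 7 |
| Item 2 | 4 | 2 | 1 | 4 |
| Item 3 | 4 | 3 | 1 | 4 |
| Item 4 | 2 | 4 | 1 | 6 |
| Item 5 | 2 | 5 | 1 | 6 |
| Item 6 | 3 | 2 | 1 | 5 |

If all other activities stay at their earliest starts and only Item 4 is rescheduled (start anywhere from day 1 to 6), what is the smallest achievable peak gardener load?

17

Item 4@1: d1:21  d2:16  d3:7  d4:5  d5:0  d6:0  d7:0 → peak 21
Item 4@2: d1:17  d2:16  d3:11  d4:5  d5:0  d6:0  d7:0 → peak 17
Item 4@3: d1:17  d2:12  d3:11  d4:9  d5:0  d6:0  d7:0 → peak 17
Item 4@4: d1:17  d2:12  d3:7  d4:9  d5:4  d6:0  d7:0 → peak 17
Item 4@5: d1:17  d2:12  d3:7  d4:5  d5:4  d6:4  d7:0 → peak 17
Item 4@6: d1:17  d2:12  d3:7  d4:5  d5:0  d6:4  d7:4 → peak 17
Best is Item 4@2, peak 17.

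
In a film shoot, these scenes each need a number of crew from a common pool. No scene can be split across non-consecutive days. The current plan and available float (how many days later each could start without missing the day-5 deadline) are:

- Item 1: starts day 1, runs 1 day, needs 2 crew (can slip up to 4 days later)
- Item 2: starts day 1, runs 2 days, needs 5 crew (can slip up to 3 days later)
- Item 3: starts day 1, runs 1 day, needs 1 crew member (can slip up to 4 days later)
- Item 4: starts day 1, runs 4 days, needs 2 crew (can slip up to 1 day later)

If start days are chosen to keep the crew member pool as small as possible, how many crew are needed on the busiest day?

7

Early-start (Item 1@1, Item 2@1, Item 3@1, Item 4@1) gives peak 10: d1:10  d2:7  d3:2  d4:2  d5:0.
Shift Item 3→3, Item 4→2.
Schedule Item 1@1, Item 2@1, Item 3@3, Item 4@2: d1:7  d2:7  d3:3  d4:2  d5:2 — peak 7.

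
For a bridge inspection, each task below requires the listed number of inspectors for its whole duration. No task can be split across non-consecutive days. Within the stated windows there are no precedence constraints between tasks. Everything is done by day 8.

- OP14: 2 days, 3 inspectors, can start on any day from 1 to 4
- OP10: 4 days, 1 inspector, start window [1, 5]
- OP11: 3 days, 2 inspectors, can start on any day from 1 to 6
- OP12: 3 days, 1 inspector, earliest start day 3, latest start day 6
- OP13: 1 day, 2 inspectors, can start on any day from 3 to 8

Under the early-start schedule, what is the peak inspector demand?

6

Early-start schedule: OP14@1, OP10@1, OP11@1, OP12@3, OP13@3.
Load per day: day 1: 6, day 2: 6, day 3: 6, day 4: 2, day 5: 1, day 6: 0, day 7: 0, day 8: 0.
Peak is 6.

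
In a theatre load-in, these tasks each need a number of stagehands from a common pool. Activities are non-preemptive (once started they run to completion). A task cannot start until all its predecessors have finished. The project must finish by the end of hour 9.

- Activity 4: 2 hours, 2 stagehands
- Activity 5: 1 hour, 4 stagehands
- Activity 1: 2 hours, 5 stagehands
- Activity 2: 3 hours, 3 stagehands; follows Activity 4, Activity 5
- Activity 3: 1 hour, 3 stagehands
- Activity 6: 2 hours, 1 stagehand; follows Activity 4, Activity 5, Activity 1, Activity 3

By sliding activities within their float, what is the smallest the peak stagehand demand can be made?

5

Early-start (Activity 4@1, Activity 5@1, Activity 1@1, Activity 2@3, Activity 3@1, Activity 6@3) gives peak 14: h1:14  h2:7  h3:4  h4:4  h5:3  h6:0  h7:0  h8:0  h9:0.
Shift Activity 5→3, Activity 1→4, Activity 2→6, Activity 6→6.
Schedule Activity 4@1, Activity 5@3, Activity 1@4, Activity 2@6, Activity 3@1, Activity 6@6: h1:5  h2:2  h3:4  h4:5  h5:5  h6:4  h7:4  h8:3  h9:0 — peak 5.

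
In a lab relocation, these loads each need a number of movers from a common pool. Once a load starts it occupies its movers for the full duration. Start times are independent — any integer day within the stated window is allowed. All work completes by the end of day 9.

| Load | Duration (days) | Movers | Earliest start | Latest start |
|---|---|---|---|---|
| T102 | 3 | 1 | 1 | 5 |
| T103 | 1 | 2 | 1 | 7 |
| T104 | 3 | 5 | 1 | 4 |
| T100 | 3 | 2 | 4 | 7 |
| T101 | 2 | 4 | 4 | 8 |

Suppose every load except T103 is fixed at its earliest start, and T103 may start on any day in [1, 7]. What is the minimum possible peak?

T103@1: d1:8  d2:6  d3:6  d4:6  d5:6  d6:2  d7:0  d8:0  d9:0 → peak 8
T103@2: d1:6  d2:8  d3:6  d4:6  d5:6  d6:2  d7:0  d8:0  d9:0 → peak 8
T103@3: d1:6  d2:6  d3:8  d4:6  d5:6  d6:2  d7:0  d8:0  d9:0 → peak 8
T103@4: d1:6  d2:6  d3:6  d4:8  d5:6  d6:2  d7:0  d8:0  d9:0 → peak 8
T103@5: d1:6  d2:6  d3:6  d4:6  d5:8  d6:2  d7:0  d8:0  d9:0 → peak 8
T103@6: d1:6  d2:6  d3:6  d4:6  d5:6  d6:4  d7:0  d8:0  d9:0 → peak 6
T103@7: d1:6  d2:6  d3:6  d4:6  d5:6  d6:2  d7:2  d8:0  d9:0 → peak 6
Best is T103@6, peak 6.

6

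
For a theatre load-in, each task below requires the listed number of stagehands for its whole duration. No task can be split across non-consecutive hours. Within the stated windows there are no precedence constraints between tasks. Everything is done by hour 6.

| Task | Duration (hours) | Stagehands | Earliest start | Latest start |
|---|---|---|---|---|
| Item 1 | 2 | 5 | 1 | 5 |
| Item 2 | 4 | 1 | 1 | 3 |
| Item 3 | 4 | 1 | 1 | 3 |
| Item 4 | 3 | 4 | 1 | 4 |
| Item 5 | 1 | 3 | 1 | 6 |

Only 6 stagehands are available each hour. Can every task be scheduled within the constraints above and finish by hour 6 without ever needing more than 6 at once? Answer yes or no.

Schedule Item 1@1, Item 2@1, Item 3@3, Item 4@3, Item 5@6: h1:6  h2:6  h3:6  h4:6  h5:5  h6:4 — peak 6 ≤ 6.

yes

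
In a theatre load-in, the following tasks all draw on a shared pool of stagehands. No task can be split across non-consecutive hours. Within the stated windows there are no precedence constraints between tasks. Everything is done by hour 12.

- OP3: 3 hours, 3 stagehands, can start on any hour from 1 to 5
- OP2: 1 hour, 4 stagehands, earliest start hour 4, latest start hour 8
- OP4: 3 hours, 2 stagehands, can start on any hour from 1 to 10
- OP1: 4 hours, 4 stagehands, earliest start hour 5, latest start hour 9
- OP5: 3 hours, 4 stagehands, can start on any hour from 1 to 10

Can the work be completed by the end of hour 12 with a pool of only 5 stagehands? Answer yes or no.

yes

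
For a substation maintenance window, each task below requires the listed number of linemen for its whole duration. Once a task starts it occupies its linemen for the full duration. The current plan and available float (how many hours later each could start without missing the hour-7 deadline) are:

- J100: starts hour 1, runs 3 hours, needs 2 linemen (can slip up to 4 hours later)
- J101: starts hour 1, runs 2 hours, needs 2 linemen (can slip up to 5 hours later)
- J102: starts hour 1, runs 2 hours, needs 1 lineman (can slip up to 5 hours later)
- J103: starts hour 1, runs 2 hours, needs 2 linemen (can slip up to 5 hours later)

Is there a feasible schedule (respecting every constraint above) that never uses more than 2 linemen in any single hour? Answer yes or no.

no

Total lineman-hours = 16; over 7 hours the average is 16/7 > 2, so some hour must exceed 2.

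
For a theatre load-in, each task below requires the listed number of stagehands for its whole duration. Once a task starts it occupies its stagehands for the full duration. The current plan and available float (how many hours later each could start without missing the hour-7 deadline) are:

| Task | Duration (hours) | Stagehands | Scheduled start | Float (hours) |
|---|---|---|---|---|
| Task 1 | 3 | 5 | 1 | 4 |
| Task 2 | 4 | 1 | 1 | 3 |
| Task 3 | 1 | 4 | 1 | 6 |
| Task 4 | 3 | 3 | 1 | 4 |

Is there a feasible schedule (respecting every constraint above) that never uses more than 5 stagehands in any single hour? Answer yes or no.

Schedule Task 1@1, Task 2@4, Task 3@4, Task 4@5: h1:5  h2:5  h3:5  h4:5  h5:4  h6:4  h7:4 — peak 5 ≤ 5.

yes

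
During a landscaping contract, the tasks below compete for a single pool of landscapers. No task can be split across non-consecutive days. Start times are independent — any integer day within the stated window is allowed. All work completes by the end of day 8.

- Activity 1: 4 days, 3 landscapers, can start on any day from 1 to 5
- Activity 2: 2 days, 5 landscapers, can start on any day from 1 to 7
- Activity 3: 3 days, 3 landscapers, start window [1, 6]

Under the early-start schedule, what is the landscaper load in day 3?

At early start, day 3 has: Activity 1, Activity 3.
Demand: 3 + 3 = 6.

6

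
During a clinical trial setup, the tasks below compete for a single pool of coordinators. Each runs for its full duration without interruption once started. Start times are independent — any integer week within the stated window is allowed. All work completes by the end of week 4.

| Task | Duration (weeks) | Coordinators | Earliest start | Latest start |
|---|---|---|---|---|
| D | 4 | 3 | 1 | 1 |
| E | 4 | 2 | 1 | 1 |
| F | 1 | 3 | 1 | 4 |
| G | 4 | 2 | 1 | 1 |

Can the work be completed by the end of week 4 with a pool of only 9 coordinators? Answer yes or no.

no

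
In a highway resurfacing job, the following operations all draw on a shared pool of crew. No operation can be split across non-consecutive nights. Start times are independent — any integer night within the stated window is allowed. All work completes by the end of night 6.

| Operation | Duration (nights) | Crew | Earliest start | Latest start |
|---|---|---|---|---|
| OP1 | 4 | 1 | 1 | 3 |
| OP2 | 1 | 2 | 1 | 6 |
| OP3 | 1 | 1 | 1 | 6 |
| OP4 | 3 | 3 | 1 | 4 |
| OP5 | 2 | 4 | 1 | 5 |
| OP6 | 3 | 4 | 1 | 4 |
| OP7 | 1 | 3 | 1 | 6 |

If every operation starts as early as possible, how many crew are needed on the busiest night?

18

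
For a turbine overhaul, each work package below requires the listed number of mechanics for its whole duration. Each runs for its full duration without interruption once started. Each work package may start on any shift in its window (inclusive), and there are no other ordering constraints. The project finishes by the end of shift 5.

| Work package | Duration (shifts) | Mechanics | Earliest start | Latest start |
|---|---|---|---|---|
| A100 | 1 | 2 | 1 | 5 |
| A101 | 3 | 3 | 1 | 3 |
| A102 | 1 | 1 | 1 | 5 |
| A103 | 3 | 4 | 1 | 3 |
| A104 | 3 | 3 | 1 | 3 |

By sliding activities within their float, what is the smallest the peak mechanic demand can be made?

10

Early-start (A100@1, A101@1, A102@1, A103@1, A104@1) gives peak 13: s1:13  s2:10  s3:10  s4:0  s5:0.
Shift A104→2.
Schedule A100@1, A101@1, A102@1, A103@1, A104@2: s1:10  s2:10  s3:10  s4:3  s5:0 — peak 10.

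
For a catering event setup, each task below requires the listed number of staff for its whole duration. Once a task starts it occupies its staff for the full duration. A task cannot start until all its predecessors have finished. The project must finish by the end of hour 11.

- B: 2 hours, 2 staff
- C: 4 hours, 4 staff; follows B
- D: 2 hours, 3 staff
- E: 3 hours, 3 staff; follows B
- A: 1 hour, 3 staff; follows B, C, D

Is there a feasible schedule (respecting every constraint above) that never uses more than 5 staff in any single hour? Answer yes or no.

Schedule B@1, C@3, D@1, E@7, A@10: h1:5  h2:5  h3:4  h4:4  h5:4  h6:4  h7:3  h8:3  h9:3  h10:3  h11:0 — peak 5 ≤ 5.

yes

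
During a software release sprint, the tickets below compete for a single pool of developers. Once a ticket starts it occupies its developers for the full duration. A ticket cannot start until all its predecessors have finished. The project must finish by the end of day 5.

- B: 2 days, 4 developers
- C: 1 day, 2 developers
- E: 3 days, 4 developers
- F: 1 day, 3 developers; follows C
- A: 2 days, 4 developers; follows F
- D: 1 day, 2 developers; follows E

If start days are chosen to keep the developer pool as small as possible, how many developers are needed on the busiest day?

Early-start (B@1, C@1, E@1, F@2, A@3, D@4) gives peak 11: d1:10  d2:11  d3:8  d4:6  d5:0.
Shift E→2, F→3, A→4, D→5.
Schedule B@1, C@1, E@2, F@3, A@4, D@5: d1:6  d2:8  d3:7  d4:8  d5:6 — peak 8.

8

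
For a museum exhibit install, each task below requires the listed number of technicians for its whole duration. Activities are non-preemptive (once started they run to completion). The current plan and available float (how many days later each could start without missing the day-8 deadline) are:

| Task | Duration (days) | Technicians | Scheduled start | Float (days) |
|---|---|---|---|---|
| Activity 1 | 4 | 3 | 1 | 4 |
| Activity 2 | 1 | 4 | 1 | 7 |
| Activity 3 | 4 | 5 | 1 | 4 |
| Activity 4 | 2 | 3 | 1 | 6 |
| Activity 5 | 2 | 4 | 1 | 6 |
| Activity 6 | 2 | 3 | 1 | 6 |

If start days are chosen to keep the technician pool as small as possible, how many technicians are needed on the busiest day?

8

Early-start (Activity 1@1, Activity 2@1, Activity 3@1, Activity 4@1, Activity 5@1, Activity 6@1) gives peak 22: d1:22  d2:18  d3:8  d4:8  d5:0  d6:0  d7:0  d8:0.
Shift Activity 3→2, Activity 4→5, Activity 5→6, Activity 6→7.
Schedule Activity 1@1, Activity 2@1, Activity 3@2, Activity 4@5, Activity 5@6, Activity 6@7: d1:7  d2:8  d3:8  d4:8  d5:8  d6:7  d7:7  d8:3 — peak 8.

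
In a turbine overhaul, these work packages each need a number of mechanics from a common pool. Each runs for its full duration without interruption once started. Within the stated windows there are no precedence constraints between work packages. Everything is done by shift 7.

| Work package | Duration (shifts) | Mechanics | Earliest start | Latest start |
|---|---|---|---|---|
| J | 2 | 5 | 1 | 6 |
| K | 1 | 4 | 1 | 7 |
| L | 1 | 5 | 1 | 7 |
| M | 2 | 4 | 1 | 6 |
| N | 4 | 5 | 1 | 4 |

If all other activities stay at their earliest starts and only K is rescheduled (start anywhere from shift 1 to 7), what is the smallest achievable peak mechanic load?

K@1: s1:23  s2:14  s3:5  s4:5  s5:0  s6:0  s7:0 → peak 23
K@2: s1:19  s2:18  s3:5  s4:5  s5:0  s6:0  s7:0 → peak 19
K@3: s1:19  s2:14  s3:9  s4:5  s5:0  s6:0  s7:0 → peak 19
K@4: s1:19  s2:14  s3:5  s4:9  s5:0  s6:0  s7:0 → peak 19
K@5: s1:19  s2:14  s3:5  s4:5  s5:4  s6:0  s7:0 → peak 19
K@6: s1:19  s2:14  s3:5  s4:5  s5:0  s6:4  s7:0 → peak 19
K@7: s1:19  s2:14  s3:5  s4:5  s5:0  s6:0  s7:4 → peak 19
Best is K@2, peak 19.

19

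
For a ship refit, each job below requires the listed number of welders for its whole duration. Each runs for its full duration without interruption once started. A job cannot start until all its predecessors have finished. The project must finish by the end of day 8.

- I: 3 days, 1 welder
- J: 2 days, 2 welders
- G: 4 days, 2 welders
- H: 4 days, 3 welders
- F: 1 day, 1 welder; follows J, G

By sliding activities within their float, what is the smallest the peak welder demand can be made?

4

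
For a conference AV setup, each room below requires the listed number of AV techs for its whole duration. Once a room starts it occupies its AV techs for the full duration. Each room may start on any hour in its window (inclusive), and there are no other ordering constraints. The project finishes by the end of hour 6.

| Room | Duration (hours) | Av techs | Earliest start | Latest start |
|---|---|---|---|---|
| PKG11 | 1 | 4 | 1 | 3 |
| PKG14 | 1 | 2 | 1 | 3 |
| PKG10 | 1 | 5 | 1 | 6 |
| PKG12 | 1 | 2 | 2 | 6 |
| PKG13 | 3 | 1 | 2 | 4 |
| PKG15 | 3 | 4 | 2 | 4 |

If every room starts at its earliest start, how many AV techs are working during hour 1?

11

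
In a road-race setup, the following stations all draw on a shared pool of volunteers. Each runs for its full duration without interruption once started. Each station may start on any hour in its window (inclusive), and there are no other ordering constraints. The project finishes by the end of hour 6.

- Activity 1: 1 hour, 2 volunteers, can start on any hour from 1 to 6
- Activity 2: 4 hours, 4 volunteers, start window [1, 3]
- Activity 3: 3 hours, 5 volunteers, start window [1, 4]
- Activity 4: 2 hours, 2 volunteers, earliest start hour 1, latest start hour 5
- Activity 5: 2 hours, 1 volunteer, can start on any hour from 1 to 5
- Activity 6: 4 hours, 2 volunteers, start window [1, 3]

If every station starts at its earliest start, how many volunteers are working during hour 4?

At early start, hour 4 has: Activity 2, Activity 6.
Demand: 4 + 2 = 6.

6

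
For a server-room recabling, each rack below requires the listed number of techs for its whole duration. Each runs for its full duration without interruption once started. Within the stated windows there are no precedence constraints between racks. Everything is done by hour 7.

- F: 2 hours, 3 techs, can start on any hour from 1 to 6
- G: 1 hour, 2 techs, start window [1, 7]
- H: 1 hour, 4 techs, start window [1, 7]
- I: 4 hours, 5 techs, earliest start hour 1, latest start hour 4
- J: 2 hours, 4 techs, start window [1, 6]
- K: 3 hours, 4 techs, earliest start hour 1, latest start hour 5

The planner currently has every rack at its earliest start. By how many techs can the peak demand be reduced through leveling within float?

14

Early-start peak: h1:22  h2:16  h3:9  h4:5  h5:0  h6:0  h7:0 ⇒ 22.
Leveled (F@1, G@3, H@5, I@1, J@6, K@5): h1:8  h2:8  h3:7  h4:5  h5:8  h6:8  h7:8 ⇒ 8.
Reduction 22 − 8 = 14.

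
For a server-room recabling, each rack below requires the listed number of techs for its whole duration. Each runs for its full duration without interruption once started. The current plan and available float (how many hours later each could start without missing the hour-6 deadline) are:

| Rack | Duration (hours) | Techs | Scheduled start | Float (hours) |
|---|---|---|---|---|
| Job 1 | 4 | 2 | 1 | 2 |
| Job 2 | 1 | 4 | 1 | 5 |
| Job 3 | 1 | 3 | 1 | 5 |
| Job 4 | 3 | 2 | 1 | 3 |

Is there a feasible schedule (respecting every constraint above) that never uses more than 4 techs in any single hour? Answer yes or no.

Schedule Job 1@1, Job 2@5, Job 3@6, Job 4@1: h1:4  h2:4  h3:4  h4:2  h5:4  h6:3 — peak 4 ≤ 4.

yes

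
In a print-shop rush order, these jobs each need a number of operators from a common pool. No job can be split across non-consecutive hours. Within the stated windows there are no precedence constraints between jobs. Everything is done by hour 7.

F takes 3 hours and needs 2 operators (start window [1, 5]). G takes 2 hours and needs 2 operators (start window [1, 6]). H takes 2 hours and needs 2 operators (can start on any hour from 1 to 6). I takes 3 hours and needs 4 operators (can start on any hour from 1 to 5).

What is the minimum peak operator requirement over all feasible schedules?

Early-start (F@1, G@1, H@1, I@1) gives peak 10: h1:10  h2:10  h3:6  h4:0  h5:0  h6:0  h7:0.
Shift H→3, I→5.
Schedule F@1, G@1, H@3, I@5: h1:4  h2:4  h3:4  h4:2  h5:4  h6:4  h7:4 — peak 4.
Total operator-hours = 26 over 7 hours ⇒ peak ≥ ⌈26/7⌉ = 4, so 4 is optimal.

4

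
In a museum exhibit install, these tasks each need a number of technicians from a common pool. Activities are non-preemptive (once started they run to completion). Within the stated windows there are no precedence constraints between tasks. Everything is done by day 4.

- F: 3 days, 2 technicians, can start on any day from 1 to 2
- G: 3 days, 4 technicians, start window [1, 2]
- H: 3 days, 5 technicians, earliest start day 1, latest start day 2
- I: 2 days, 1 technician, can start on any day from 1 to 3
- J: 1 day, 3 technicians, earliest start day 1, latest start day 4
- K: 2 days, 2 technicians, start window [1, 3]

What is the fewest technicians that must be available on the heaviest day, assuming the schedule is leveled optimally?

Early-start (F@1, G@1, H@1, I@1, J@1, K@1) gives peak 17: d1:17  d2:14  d3:11  d4:0.
Shift J→4, K→3.
Schedule F@1, G@1, H@1, I@1, J@4, K@3: d1:12  d2:12  d3:13  d4:5 — peak 13.

13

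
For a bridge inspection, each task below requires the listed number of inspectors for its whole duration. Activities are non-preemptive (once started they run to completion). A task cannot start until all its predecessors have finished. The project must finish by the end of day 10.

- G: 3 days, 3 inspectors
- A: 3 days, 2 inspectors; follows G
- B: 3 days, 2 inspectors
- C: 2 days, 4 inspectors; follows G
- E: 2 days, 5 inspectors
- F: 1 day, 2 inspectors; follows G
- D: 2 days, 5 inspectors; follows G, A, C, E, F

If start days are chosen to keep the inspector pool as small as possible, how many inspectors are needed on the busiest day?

6

Early-start (G@1, A@4, B@1, C@4, E@1, F@4, D@7) gives peak 10: d1:10  d2:10  d3:5  d4:8  d5:6  d6:2  d7:5  d8:5  d9:0  d10:0.
Shift E→7, F→6, D→9.
Schedule G@1, A@4, B@1, C@4, E@7, F@6, D@9: d1:5  d2:5  d3:5  d4:6  d5:6  d6:4  d7:5  d8:5  d9:5  d10:5 — peak 6.
Total inspector-days = 51 over 10 days ⇒ peak ≥ ⌈51/10⌉ = 6, so 6 is optimal.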